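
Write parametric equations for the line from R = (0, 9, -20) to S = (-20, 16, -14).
Direction vector d = S - R = (-20, 7, 6)
x = 0 - 20t, y = 9 + 7t, z = -20 + 6t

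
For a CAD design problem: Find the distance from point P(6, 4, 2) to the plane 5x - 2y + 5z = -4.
d = |5(6) + (-2)(4) + 5(2) - (-4)| / √(5² + (-2)² + 5²) = 36/√54 = 4.899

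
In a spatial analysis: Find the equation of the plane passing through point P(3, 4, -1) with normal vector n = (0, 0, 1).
d = n·P = (0)(3) + (0)(4) + (1)(-1) = -1
Plane: z = -1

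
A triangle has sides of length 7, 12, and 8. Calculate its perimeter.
Perimeter = sum of all sides
Perimeter = 7 + 12 + 8
Perimeter = 27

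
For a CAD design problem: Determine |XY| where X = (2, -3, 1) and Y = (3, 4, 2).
d = √[(1)² + (7)² + (1)²] = √51 = 7.141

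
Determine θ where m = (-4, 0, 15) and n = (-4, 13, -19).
m·n = -269, |m|² = 241, |n|² = 546
cos θ = -269/√131586 ≈ -0.7416
θ ≈ 137.9°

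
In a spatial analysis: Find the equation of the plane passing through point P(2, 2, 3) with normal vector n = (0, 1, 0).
d = n·P = (0)(2) + (1)(2) + (0)(3) = 2
Plane: y = 2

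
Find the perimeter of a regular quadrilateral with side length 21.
Perimeter = number of sides * side length
Perimeter = 4 * 21
Perimeter = 84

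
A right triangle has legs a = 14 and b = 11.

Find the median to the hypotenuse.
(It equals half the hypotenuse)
Hypotenuse c = √(14² + 11²) = √317 = 17.8045
Median to hypotenuse = c/2 = 8.902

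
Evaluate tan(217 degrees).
tan(217 degrees) = 0.7536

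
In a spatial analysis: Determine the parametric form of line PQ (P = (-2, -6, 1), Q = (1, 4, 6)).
Direction vector d = Q - P = (3, 10, 5)
x = -2 + 3t, y = -6 + 10t, z = 1 + 5t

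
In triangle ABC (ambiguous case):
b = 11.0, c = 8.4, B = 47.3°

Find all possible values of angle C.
sin(C)/c = sin(B)/b  →  sin(C) = c·sin(B)/b = 8.4·sin(47.3°)/11.0 = 0.561208
C₁ = arcsin(0.561208) = 34.14°,  C₂ = 180° - C₁ = 145.86°
Check C₂: A = 180° - 47.3° - 145.86° = -13.16° ≤ 0, rejected
C = 34.14° (one solution)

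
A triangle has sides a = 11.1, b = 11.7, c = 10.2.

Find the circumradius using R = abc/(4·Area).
s = (a+b+c)/2 = 16.5
Area = √(s(s-a)(s-b)(s-c)) = √(16.5·5.4·4.8·6.3) = 51.9075
R = abc/(4·Area) = (11.1·11.7·10.2)/(4·51.9075) = 1324.674/207.63 = 6.38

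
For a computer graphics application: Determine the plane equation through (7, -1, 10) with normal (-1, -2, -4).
d = n·P = (-1)(7) + (-2)(-1) + (-4)(10) = -45
Plane: -x - 2y - 4z = -45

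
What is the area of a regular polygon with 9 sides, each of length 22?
For a regular 9-gon with side length s = 22:
Apothem a = s / (2*tan(pi/9)) = 22 / (2*tan(pi/9)) ≈ 30.22225
Perimeter P = 9 * 22 = 198
Area = (1/2) * P * a = (1/2) * 198 * 30.22225 = 2992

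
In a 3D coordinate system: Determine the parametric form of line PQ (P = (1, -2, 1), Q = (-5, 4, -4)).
Direction vector d = Q - P = (-6, 6, -5)
x = 1 - 6t, y = -2 + 6t, z = 1 - 5t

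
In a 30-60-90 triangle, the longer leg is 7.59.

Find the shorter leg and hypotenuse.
In a 30-60-90 triangle, sides are in ratio 1 : √3 : 2.
Long leg = short leg·√3  →  short leg = 7.59/√3 = 4.382
Hypotenuse = 2·(short leg) = 2·7.59/√3 = 8.764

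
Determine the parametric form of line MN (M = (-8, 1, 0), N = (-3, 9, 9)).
Direction vector d = N - M = (5, 8, 9)
x = -8 + 5t, y = 1 + 8t, z = 0 + 9t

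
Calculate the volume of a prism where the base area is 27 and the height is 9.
Volume = base area * height
Volume = 27 * 9
Volume = 243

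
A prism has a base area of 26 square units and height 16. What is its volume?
Volume = base area * height
Volume = 26 * 16
Volume = 416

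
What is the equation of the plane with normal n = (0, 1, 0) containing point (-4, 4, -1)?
d = n·P = (0)(-4) + (1)(4) + (0)(-1) = 4
Plane: y = 4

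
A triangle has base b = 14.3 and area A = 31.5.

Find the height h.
A = ½bh  →  h = 2A/b
h = 2·31.5/14.3 = 4.406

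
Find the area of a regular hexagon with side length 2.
For a regular 6-gon with side length s = 2:
Apothem a = s / (2*tan(pi/6)) = 2 / (2*tan(pi/6)) ≈ 1.7321
Perimeter P = 6 * 2 = 12
Area = (1/2) * P * a = (1/2) * 12 * 1.7321 = 10.39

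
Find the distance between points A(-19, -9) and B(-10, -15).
Using the distance formula: d = sqrt((x₂-x₁)² + (y₂-y₁)²)
dx = (-10) - (-19) = 9
dy = (-15) - (-9) = -6
d = sqrt(9² + (-6)²) = sqrt(81 + 36) = sqrt(117) = 10.82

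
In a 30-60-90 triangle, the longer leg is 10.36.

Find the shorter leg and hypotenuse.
In a 30-60-90 triangle, sides are in ratio 1 : √3 : 2.
Long leg = short leg·√3  →  short leg = 10.36/√3 = 5.981
Hypotenuse = 2·(short leg) = 2·10.36/√3 = 11.96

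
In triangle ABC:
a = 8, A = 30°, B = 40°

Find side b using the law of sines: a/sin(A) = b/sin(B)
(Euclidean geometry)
b = a·sin(B)/sin(A) = 8·sin(40°)/sin(30°)
b = 8·0.642788/0.500000 = 10.28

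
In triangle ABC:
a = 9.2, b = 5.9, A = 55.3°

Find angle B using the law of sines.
sin(B)/b = sin(A)/a
sin(B) = b·sin(A)/a = 5.9·sin(55.3°)/9.2 = 0.527245
B = arcsin(0.527245) = 31.82°  (b ≤ a, so B ≤ A and the acute solution is unique)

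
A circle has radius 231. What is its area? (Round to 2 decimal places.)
Area = pi * r²
Area = pi * 231²
Area = pi * 53361
Area = 167638.53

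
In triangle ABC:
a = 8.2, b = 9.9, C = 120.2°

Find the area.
Using A = ½ab·sin(C):
A = ½·8.2·9.9·sin(120.2°) = ½·81.18·0.864275 = 35.08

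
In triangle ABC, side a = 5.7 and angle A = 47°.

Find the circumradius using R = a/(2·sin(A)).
R = a/(2·sin(A)) = 5.7/(2·sin(47°))
R = 5.7/(2·0.731354) = 5.7/1.462707 = 3.897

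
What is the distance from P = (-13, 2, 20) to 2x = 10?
d = |2(-13) + 0(2) + 0(20) - (10)| / √(2² + 0² + 0²) = 36/√4 = 18.0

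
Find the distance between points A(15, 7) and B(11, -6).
Using the distance formula: d = sqrt((x₂-x₁)² + (y₂-y₁)²)
dx = 11 - 15 = -4
dy = (-6) - 7 = -13
d = sqrt((-4)² + (-13)²) = sqrt(16 + 169) = sqrt(185) = 13.60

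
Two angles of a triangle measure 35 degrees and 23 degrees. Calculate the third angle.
Sum of angles in a triangle = 180 degrees
Third angle = 180 - 35 - 23
Third angle = 122 degrees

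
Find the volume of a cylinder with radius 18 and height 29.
Volume = pi * r² * h
Volume = pi * 18² * 29
Volume = pi * 324 * 29
Volume = pi * 9396
Volume = 29518.40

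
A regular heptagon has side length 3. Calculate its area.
For a regular 7-gon with side length s = 3:
Apothem a = s / (2*tan(pi/7)) = 3 / (2*tan(pi/7)) ≈ 3.1148
Perimeter P = 7 * 3 = 21
Area = (1/2) * P * a = (1/2) * 21 * 3.1148 = 32.71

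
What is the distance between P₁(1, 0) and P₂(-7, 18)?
Using the distance formula: d = sqrt((x₂-x₁)² + (y₂-y₁)²)
dx = (-7) - 1 = -8
dy = 18 - 0 = 18
d = sqrt((-8)² + 18²) = sqrt(64 + 324) = sqrt(388) = 19.70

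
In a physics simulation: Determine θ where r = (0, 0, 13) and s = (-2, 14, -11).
r·s = -143, |r|² = 169, |s|² = 321
cos θ = -143/√54249 ≈ -0.614
θ ≈ 127.9°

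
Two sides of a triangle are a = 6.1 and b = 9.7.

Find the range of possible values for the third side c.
By the triangle inequality: |a - b| < c < a + b
|6.1 - 9.7| < c < 6.1 + 9.7
3.6 < c < 15.8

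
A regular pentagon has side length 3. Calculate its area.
For a regular 5-gon with side length s = 3:
Apothem a = s / (2*tan(pi/5)) = 3 / (2*tan(pi/5)) ≈ 2.0646
Perimeter P = 5 * 3 = 15
Area = (1/2) * P * a = (1/2) * 15 * 2.0646 = 15.48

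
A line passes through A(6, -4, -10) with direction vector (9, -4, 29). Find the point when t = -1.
P(-1) = (6 + 9(-1), -4 + (-4)(-1), -10 + 29(-1)) = (-3, 0, -39)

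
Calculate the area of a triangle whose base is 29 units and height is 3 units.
Area = (1/2) * base * height
Area = (1/2) * 29 * 3
Area = 43.50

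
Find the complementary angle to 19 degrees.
Complementary angles sum to 90 degrees.
Other angle = 90 - 19
Other angle = 71 degrees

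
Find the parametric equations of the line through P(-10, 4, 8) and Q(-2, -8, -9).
Direction vector d = Q - P = (8, -12, -17)
x = -10 + 8t, y = 4 - 12t, z = 8 - 17t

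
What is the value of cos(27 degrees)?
cos(27 degrees) = 0.891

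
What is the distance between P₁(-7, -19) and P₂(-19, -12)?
Using the distance formula: d = sqrt((x₂-x₁)² + (y₂-y₁)²)
dx = (-19) - (-7) = -12
dy = (-12) - (-19) = 7
d = sqrt((-12)² + 7²) = sqrt(144 + 49) = sqrt(193) = 13.89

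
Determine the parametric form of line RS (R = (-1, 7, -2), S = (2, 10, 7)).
Direction vector d = S - R = (3, 3, 9)
x = -1 + 3t, y = 7 + 3t, z = -2 + 9t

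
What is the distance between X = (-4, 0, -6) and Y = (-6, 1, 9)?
d = √[(-2)² + (1)² + (15)²] = √230 = 15.17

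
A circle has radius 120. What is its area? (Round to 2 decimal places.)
Area = pi * r²
Area = pi * 120²
Area = pi * 14400
Area = 45238.93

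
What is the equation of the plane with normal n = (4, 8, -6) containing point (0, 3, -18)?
d = n·P = (4)(0) + (8)(3) + (-6)(-18) = 132
Plane: 4x + 8y - 6z = 132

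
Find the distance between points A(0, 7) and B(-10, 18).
Using the distance formula: d = sqrt((x₂-x₁)² + (y₂-y₁)²)
dx = (-10) - 0 = -10
dy = 18 - 7 = 11
d = sqrt((-10)² + 11²) = sqrt(100 + 121) = sqrt(221) = 14.87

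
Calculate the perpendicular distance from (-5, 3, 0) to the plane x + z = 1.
d = |1(-5) + 0(3) + 1(0) - (1)| / √(1² + 0² + 1²) = 6/√2 = 4.243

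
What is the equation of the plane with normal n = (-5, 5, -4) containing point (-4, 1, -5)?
d = n·P = (-5)(-4) + (5)(1) + (-4)(-5) = 45
Plane: -5x + 5y - 4z = 45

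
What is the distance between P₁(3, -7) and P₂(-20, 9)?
Using the distance formula: d = sqrt((x₂-x₁)² + (y₂-y₁)²)
dx = (-20) - 3 = -23
dy = 9 - (-7) = 16
d = sqrt((-23)² + 16²) = sqrt(529 + 256) = sqrt(785) = 28.02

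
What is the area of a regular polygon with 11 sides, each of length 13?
For a regular 11-gon with side length s = 13:
Apothem a = s / (2*tan(pi/11)) = 13 / (2*tan(pi/11)) ≈ 22.13697
Perimeter P = 11 * 13 = 143
Area = (1/2) * P * a = (1/2) * 143 * 22.13697 = 1582.79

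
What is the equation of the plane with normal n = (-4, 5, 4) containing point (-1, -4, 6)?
d = n·P = (-4)(-1) + (5)(-4) + (4)(6) = 8
Plane: -4x + 5y + 4z = 8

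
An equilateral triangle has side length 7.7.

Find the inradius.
For an equilateral triangle, r = s/(2√3) where s is the side.
r = 7.7/(2√3) = 7.7/3.464102 = 2.223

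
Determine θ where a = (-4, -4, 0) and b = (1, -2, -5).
a·b = 4, |a|² = 32, |b|² = 30
cos θ = 4/√960 ≈ 0.1291
θ ≈ 82.58°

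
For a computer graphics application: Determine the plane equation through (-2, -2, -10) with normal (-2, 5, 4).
d = n·P = (-2)(-2) + (5)(-2) + (4)(-10) = -46
Plane: -2x + 5y + 4z = -46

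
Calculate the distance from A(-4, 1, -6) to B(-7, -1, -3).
d = √[(-3)² + (-2)² + (3)²] = √22 = 4.69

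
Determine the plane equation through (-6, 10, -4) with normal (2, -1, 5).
d = n·P = (2)(-6) + (-1)(10) + (5)(-4) = -42
Plane: 2x - y + 5z = -42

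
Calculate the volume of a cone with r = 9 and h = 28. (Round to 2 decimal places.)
Volume = (1/3) * pi * r² * h
Volume = (1/3) * pi * 9² * 28
Volume = (1/3) * pi * 81 * 28
Volume = (1/3) * pi * 2268
Volume = 2375.04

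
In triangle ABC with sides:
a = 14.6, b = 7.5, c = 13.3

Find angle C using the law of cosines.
cos(C) = (a² + b² - c²)/(2ab)
cos(C) = (14.6² + 7.5² - 13.3²)/(2·14.6·7.5) = 92.52/219 = 0.422466
C = arccos(0.422466) = 65.01°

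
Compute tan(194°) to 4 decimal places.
tan(194 degrees) = 0.2493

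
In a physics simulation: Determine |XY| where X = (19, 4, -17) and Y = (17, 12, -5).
d = √[(-2)² + (8)² + (12)²] = √212 = 14.56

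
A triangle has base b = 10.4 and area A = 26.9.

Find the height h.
A = ½bh  →  h = 2A/b
h = 2·26.9/10.4 = 5.173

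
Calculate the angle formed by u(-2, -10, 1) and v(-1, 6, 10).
u·v = -48, |u|² = 105, |v|² = 137
cos θ = -48/√14385 ≈ -0.4002
θ ≈ 113.6°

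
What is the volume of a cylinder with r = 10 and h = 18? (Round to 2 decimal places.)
Volume = pi * r² * h
Volume = pi * 10² * 18
Volume = pi * 100 * 18
Volume = pi * 1800
Volume = 5654.87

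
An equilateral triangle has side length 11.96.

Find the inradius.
For an equilateral triangle, r = s/(2√3) where s is the side.
r = 11.96/(2√3) = 11.96/3.464102 = 3.453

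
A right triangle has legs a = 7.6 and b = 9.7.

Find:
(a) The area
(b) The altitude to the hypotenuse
(a) Area = ½ab = ½·7.6·9.7 = 36.86
(b) Hypotenuse c = √(7.6² + 9.7²) = √151.85 = 12.3227
    Area = ½·c·h_c  →  h_c = 2·Area/c = 2·36.86/12.3227 = 5.982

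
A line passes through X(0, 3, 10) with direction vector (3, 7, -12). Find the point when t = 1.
P(1) = (0 + 3(1), 3 + 7(1), 10 + (-12)(1)) = (3, 10, -2)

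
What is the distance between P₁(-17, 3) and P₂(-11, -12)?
Using the distance formula: d = sqrt((x₂-x₁)² + (y₂-y₁)²)
dx = (-11) - (-17) = 6
dy = (-12) - 3 = -15
d = sqrt(6² + (-15)²) = sqrt(36 + 225) = sqrt(261) = 16.16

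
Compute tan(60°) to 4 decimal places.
tan(60 degrees) = sqrt(3)
Decimal approximation: 1.7321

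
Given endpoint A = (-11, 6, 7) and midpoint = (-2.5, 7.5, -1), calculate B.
B = (2×(-2.5) - (-11), 2×7.5 - 6, 2×(-1) - 7) = (6, 9, -9)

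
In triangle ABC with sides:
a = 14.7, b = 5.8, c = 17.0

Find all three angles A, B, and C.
By the law of cosines:
cos(A) = (b² + c² - a²)/(2bc) = 0.540314  →  A = 57.29°
cos(B) = (a² + c² - b²)/(2ac) = 0.943277  →  B = 19.39°
cos(C) = (a² + b² - c²)/(2ab) = -0.230296  →  C = 103.3°
Check: A + B + C = 180.0° ✓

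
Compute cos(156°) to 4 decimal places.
cos(156 degrees) = -0.9135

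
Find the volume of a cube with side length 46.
Volume = s³
Volume = 46³
Volume = 97336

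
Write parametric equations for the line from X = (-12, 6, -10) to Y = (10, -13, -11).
Direction vector d = Y - X = (22, -19, -1)
x = -12 + 22t, y = 6 - 19t, z = -10 - t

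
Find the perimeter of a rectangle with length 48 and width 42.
Perimeter = 2 * (length + width)
Perimeter = 2 * (48 + 42)
Perimeter = 2 * 90
Perimeter = 180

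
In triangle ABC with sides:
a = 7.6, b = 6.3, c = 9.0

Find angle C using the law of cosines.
cos(C) = (a² + b² - c²)/(2ab)
cos(C) = (7.6² + 6.3² - 9.0²)/(2·7.6·6.3) = 16.45/95.76 = 0.171784
C = arccos(0.171784) = 80.11°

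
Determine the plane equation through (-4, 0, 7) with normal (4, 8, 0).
d = n·P = (4)(-4) + (8)(0) + (0)(7) = -16
Plane: 4x + 8y = -16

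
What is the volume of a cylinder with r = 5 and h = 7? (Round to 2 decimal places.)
Volume = pi * r² * h
Volume = pi * 5² * 7
Volume = pi * 25 * 7
Volume = pi * 175
Volume = 549.78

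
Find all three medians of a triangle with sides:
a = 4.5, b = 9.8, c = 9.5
Using m_x = ½√(2y² + 2z² - x²):
m_a = ½√(2·9.8² + 2·9.5² - 4.5²) = ½√352.33 = 9.385
m_b = ½√(2·4.5² + 2·9.5² - 9.8²) = ½√124.96 = 5.589
m_c = ½√(2·4.5² + 2·9.8² - 9.5²) = ½√142.33 = 5.965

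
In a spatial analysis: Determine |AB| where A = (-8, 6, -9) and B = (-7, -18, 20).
d = √[(1)² + (-24)² + (29)²] = √1418 = 37.66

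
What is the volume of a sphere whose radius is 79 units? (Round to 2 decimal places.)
Volume = (4/3) * pi * r³
Volume = (4/3) * pi * 79³
Volume = (4/3) * pi * 493039
Volume = 2065236.93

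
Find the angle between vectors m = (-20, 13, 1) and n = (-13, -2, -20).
m·n = 214, |m|² = 570, |n|² = 573
cos θ = 214/√326610 ≈ 0.3745
θ ≈ 68.01°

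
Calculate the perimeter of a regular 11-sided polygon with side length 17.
Perimeter = number of sides * side length
Perimeter = 11 * 17
Perimeter = 187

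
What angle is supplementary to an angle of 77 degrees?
Supplementary angles sum to 180 degrees.
Other angle = 180 - 77
Other angle = 103 degrees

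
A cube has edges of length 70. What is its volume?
Volume = s³
Volume = 70³
Volume = 343000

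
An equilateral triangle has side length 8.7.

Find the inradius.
For an equilateral triangle, r = s/(2√3) where s is the side.
r = 8.7/(2√3) = 8.7/3.464102 = 2.511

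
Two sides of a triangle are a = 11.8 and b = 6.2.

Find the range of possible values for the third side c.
By the triangle inequality: |a - b| < c < a + b
|11.8 - 6.2| < c < 11.8 + 6.2
5.6 < c < 18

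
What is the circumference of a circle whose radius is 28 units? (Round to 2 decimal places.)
Circumference = 2 * pi * r
Circumference = 2 * pi * 28
Circumference = 175.93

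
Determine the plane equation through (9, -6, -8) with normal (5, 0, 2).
d = n·P = (5)(9) + (0)(-6) + (2)(-8) = 29
Plane: 5x + 2z = 29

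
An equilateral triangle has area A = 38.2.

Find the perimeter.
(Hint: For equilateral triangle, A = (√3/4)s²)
A = (√3/4)s²  →  s² = 4A/√3 = 4·38.2/√3 = 88.2191
s = 9.3925
Perimeter = 3s = 28.18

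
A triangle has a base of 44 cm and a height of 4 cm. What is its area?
Area = (1/2) * base * height
Area = (1/2) * 44 * 4
Area = 88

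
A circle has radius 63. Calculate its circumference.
Circumference = 2 * pi * r
Circumference = 2 * pi * 63
Circumference = 395.84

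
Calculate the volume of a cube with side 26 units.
Volume = s³
Volume = 26³
Volume = 17576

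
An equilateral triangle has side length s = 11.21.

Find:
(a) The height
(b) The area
(a) Height h = s·√3/2 = 11.21·√3/2 = 9.708
(b) Area = (√3/4)·s² = (√3/4)·11.21² = (√3/4)·125.664 = 54.41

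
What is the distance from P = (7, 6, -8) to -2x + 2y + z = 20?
d = |(-2)(7) + 2(6) + 1(-8) - (20)| / √((-2)² + 2² + 1²) = 30/√9 = 10.0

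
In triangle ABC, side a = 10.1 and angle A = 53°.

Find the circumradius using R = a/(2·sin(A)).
R = a/(2·sin(A)) = 10.1/(2·sin(53°))
R = 10.1/(2·0.798636) = 10.1/1.597271 = 6.323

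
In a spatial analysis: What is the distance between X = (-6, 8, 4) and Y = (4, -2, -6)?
d = √[(10)² + (-10)² + (-10)²] = √300 = 17.32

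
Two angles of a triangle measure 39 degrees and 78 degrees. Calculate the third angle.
Sum of angles in a triangle = 180 degrees
Third angle = 180 - 39 - 78
Third angle = 63 degrees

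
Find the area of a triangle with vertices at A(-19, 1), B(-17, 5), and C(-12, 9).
Using the coordinate formula: Area = (1/2)|x₁(y₂-y₃) + x₂(y₃-y₁) + x₃(y₁-y₂)|
Area = (1/2)|(-19)(5-9) + (-17)(9-1) + (-12)(1-5)|
Area = (1/2)|(-19)*(-4) + (-17)*8 + (-12)*(-4)|
Area = (1/2)|76 + (-136) + 48|
Area = (1/2)*12 = 6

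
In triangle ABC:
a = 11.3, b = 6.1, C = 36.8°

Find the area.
Using A = ½ab·sin(C):
A = ½·11.3·6.1·sin(36.8°) = ½·68.93·0.599024 = 20.65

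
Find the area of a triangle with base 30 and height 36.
Area = (1/2) * base * height
Area = (1/2) * 30 * 36
Area = 540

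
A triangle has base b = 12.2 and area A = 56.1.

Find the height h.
A = ½bh  →  h = 2A/b
h = 2·56.1/12.2 = 9.197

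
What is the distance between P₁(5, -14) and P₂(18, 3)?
Using the distance formula: d = sqrt((x₂-x₁)² + (y₂-y₁)²)
dx = 18 - 5 = 13
dy = 3 - (-14) = 17
d = sqrt(13² + 17²) = sqrt(169 + 289) = sqrt(458) = 21.40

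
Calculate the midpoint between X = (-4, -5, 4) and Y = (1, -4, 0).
Midpoint = ((-4+1)/2, (-5-4)/2, (4+0)/2) = (-1.5, -4.5, 2)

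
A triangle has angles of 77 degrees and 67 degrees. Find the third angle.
Sum of angles in a triangle = 180 degrees
Third angle = 180 - 77 - 67
Third angle = 36 degrees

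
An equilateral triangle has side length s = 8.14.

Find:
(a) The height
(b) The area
(a) Height h = s·√3/2 = 8.14·√3/2 = 7.049
(b) Area = (√3/4)·s² = (√3/4)·8.14² = (√3/4)·66.2596 = 28.69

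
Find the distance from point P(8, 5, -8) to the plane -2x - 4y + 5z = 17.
d = |(-2)(8) + (-4)(5) + 5(-8) - (17)| / √((-2)² + (-4)² + 5²) = 93/√45 = 13.86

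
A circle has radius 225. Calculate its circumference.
Circumference = 2 * pi * r
Circumference = 2 * pi * 225
Circumference = 1413.72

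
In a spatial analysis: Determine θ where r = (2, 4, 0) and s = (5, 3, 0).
r·s = 22, |r|² = 20, |s|² = 34
cos θ = 22/√680 ≈ 0.8437
θ ≈ 32.47°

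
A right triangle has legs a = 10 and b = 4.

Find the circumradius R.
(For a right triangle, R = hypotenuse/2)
Hypotenuse c = √(10² + 4²) = √116 = 10.7703
R = c/2 = 5.385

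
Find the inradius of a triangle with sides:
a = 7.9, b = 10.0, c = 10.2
s = (a+b+c)/2 = (7.9+10.0+10.2)/2 = 14.05
Area = √(s(s-a)(s-b)(s-c)) = √(14.05·6.15·4.05·3.85) = 36.7057
r = Area/s = 36.7057/14.05 = 2.613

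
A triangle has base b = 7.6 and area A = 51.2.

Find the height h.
A = ½bh  →  h = 2A/b
h = 2·51.2/7.6 = 13.47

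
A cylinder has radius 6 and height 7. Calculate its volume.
Volume = pi * r² * h
Volume = pi * 6² * 7
Volume = pi * 36 * 7
Volume = pi * 252
Volume = 791.68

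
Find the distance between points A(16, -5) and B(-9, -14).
Using the distance formula: d = sqrt((x₂-x₁)² + (y₂-y₁)²)
dx = (-9) - 16 = -25
dy = (-14) - (-5) = -9
d = sqrt((-25)² + (-9)²) = sqrt(625 + 81) = sqrt(706) = 26.57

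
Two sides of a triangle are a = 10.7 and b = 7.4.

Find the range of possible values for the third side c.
By the triangle inequality: |a - b| < c < a + b
|10.7 - 7.4| < c < 10.7 + 7.4
3.3 < c < 18.1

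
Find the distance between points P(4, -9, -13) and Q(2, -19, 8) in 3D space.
d = √[(-2)² + (-10)² + (21)²] = √545 = 23.35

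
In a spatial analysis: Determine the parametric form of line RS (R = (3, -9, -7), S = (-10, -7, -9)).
Direction vector d = S - R = (-13, 2, -2)
x = 3 - 13t, y = -9 + 2t, z = -7 - 2t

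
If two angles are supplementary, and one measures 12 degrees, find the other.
Supplementary angles sum to 180 degrees.
Other angle = 180 - 12
Other angle = 168 degrees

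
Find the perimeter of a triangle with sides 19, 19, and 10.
Perimeter = sum of all sides
Perimeter = 19 + 19 + 10
Perimeter = 48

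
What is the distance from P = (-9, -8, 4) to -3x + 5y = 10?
d = |(-3)(-9) + 5(-8) + 0(4) - (10)| / √((-3)² + 5² + 0²) = 23/√34 = 3.944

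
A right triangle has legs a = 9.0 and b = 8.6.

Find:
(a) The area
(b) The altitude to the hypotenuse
(a) Area = ½ab = ½·9.0·8.6 = 38.7
(b) Hypotenuse c = √(9.0² + 8.6²) = √154.96 = 12.4483
    Area = ½·c·h_c  →  h_c = 2·Area/c = 2·38.7/12.4483 = 6.218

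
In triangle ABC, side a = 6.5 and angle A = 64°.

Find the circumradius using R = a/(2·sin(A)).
R = a/(2·sin(A)) = 6.5/(2·sin(64°))
R = 6.5/(2·0.898794) = 6.5/1.797588 = 3.616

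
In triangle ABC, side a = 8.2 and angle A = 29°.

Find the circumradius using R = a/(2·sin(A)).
R = a/(2·sin(A)) = 8.2/(2·sin(29°))
R = 8.2/(2·0.484810) = 8.2/0.969619 = 8.457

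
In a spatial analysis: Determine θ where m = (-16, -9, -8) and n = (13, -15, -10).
m·n = 7, |m|² = 401, |n|² = 494
cos θ = 7/√198094 ≈ 0.01573
θ ≈ 89.1°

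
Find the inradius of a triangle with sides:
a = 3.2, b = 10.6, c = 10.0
s = (a+b+c)/2 = (3.2+10.6+10.0)/2 = 11.9
Area = √(s(s-a)(s-b)(s-c)) = √(11.9·8.7·1.3·1.9) = 15.9912
r = Area/s = 15.9912/11.9 = 1.344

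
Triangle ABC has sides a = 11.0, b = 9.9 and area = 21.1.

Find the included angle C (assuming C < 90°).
Area = ½ab·sin(C)  →  sin(C) = 2·Area/(ab)
sin(C) = 2·21.1/(11.0·9.9) = 0.387511
C = arcsin(0.387511) = 22.8°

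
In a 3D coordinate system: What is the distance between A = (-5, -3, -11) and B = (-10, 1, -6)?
d = √[(-5)² + (4)² + (5)²] = √66 = 8.124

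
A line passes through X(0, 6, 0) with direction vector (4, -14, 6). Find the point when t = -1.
P(-1) = (0 + 4(-1), 6 + (-14)(-1), 0 + 6(-1)) = (-4, 20, -6)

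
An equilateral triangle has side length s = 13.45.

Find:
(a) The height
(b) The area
(a) Height h = s·√3/2 = 13.45·√3/2 = 11.65
(b) Area = (√3/4)·s² = (√3/4)·13.45² = (√3/4)·180.902 = 78.33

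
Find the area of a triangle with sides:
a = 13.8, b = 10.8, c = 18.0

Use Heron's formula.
s = (a+b+c)/2 = (13.8+10.8+18.0)/2 = 21.3
A = √(s(s-a)(s-b)(s-c)) = √(21.3·7.5·10.5·3.3)
A = √5535.34 = 74.4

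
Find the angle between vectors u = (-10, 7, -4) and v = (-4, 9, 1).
u·v = 99, |u|² = 165, |v|² = 98
cos θ = 99/√16170 ≈ 0.7785
θ ≈ 38.87°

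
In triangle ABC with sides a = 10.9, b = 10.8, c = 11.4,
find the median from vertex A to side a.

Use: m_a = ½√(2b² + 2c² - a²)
m_a = ½√(2·10.8² + 2·11.4² - 10.9²)
m_a = ½√(233.28 + 259.92 - 118.81) = ½√374.39 = 9.675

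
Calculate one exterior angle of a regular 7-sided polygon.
Exterior angle of a regular n-gon = 360/n
Exterior angle = 360/7
Exterior angle = 51.43 degrees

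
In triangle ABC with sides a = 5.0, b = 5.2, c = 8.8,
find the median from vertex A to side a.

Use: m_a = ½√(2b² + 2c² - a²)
m_a = ½√(2·5.2² + 2·8.8² - 5.0²)
m_a = ½√(54.08 + 154.88 - 25) = ½√183.96 = 6.782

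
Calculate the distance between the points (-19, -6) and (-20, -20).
Using the distance formula: d = sqrt((x₂-x₁)² + (y₂-y₁)²)
dx = (-20) - (-19) = -1
dy = (-20) - (-6) = -14
d = sqrt((-1)² + (-14)²) = sqrt(1 + 196) = sqrt(197) = 14.04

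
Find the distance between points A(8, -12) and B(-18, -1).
Using the distance formula: d = sqrt((x₂-x₁)² + (y₂-y₁)²)
dx = (-18) - 8 = -26
dy = (-1) - (-12) = 11
d = sqrt((-26)² + 11²) = sqrt(676 + 121) = sqrt(797) = 28.23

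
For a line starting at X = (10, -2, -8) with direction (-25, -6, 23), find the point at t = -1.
P(-1) = (10 + (-25)(-1), -2 + (-6)(-1), -8 + 23(-1)) = (35, 4, -31)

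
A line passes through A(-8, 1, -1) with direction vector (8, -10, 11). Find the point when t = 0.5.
P(0.5) = (-8 + 8(0.5), 1 + (-10)(0.5), -1 + 11(0.5)) = (-4, -4, 4.5)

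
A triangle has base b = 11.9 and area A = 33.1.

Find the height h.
A = ½bh  →  h = 2A/b
h = 2·33.1/11.9 = 5.563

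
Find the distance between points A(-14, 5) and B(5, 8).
Using the distance formula: d = sqrt((x₂-x₁)² + (y₂-y₁)²)
dx = 5 - (-14) = 19
dy = 8 - 5 = 3
d = sqrt(19² + 3²) = sqrt(361 + 9) = sqrt(370) = 19.24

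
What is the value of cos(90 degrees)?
cos(90 degrees) = 0
Decimal approximation: 0.0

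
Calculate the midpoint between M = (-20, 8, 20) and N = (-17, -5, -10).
Midpoint = ((-20-17)/2, (8-5)/2, (20-10)/2) = (-18.5, 1.5, 5)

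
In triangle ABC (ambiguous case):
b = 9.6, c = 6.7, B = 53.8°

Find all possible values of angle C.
sin(C)/c = sin(B)/b  →  sin(C) = c·sin(B)/b = 6.7·sin(53.8°)/9.6 = 0.563191
C₁ = arcsin(0.563191) = 34.28°,  C₂ = 180° - C₁ = 145.72°
Check C₂: A = 180° - 53.8° - 145.72° = -19.52° ≤ 0, rejected
C = 34.28° (one solution)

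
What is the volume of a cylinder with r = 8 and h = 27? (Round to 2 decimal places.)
Volume = pi * r² * h
Volume = pi * 8² * 27
Volume = pi * 64 * 27
Volume = pi * 1728
Volume = 5428.67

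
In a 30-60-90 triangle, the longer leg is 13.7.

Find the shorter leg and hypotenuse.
In a 30-60-90 triangle, sides are in ratio 1 : √3 : 2.
Long leg = short leg·√3  →  short leg = 13.7/√3 = 7.91
Hypotenuse = 2·(short leg) = 2·13.7/√3 = 15.82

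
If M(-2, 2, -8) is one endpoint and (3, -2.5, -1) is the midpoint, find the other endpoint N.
N = (2×3 - (-2), 2×(-2.5) - 2, 2×(-1) - (-8)) = (8, -7, 6)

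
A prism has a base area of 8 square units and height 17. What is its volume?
Volume = base area * height
Volume = 8 * 17
Volume = 136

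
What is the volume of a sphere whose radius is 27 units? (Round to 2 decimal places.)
Volume = (4/3) * pi * r³
Volume = (4/3) * pi * 27³
Volume = (4/3) * pi * 19683
Volume = 82447.96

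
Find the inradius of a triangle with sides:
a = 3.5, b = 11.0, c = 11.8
s = (a+b+c)/2 = (3.5+11.0+11.8)/2 = 13.15
Area = √(s(s-a)(s-b)(s-c)) = √(13.15·9.65·2.15·1.35) = 19.1917
r = Area/s = 19.1917/13.15 = 1.459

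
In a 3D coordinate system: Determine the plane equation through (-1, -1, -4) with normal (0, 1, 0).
d = n·P = (0)(-1) + (1)(-1) + (0)(-4) = -1
Plane: y = -1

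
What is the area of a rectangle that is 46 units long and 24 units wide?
Area = length * width
Area = 46 * 24
Area = 1104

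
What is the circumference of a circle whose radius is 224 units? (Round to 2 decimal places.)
Circumference = 2 * pi * r
Circumference = 2 * pi * 224
Circumference = 1407.43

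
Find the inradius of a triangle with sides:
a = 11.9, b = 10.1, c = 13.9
s = (a+b+c)/2 = (11.9+10.1+13.9)/2 = 17.95
Area = √(s(s-a)(s-b)(s-c)) = √(17.95·6.05·7.85·4.05) = 58.7587
r = Area/s = 58.7587/17.95 = 3.273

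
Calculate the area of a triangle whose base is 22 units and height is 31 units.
Area = (1/2) * base * height
Area = (1/2) * 22 * 31
Area = 341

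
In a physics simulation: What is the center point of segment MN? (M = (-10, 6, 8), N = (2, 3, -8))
Midpoint = ((-10+2)/2, (6+3)/2, (8-8)/2) = (-4, 4.5, 0)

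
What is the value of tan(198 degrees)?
tan(198 degrees) = 0.3249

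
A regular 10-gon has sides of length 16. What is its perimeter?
Perimeter = number of sides * side length
Perimeter = 10 * 16
Perimeter = 160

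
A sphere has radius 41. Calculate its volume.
Volume = (4/3) * pi * r³
Volume = (4/3) * pi * 41³
Volume = (4/3) * pi * 68921
Volume = 288695.61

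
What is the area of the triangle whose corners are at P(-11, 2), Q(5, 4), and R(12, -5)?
Using the coordinate formula: Area = (1/2)|x₁(y₂-y₃) + x₂(y₃-y₁) + x₃(y₁-y₂)|
Area = (1/2)|(-11)(4-(-5)) + 5((-5)-2) + 12(2-4)|
Area = (1/2)|(-11)*9 + 5*(-7) + 12*(-2)|
Area = (1/2)|(-99) + (-35) + (-24)|
Area = (1/2)*158 = 79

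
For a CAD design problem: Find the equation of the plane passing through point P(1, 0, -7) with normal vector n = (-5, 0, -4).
d = n·P = (-5)(1) + (0)(0) + (-4)(-7) = 23
Plane: -5x - 4z = 23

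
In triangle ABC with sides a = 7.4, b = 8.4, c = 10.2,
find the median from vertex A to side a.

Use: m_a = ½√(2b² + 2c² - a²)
m_a = ½√(2·8.4² + 2·10.2² - 7.4²)
m_a = ½√(141.12 + 208.08 - 54.76) = ½√294.44 = 8.58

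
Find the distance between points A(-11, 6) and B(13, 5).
Using the distance formula: d = sqrt((x₂-x₁)² + (y₂-y₁)²)
dx = 13 - (-11) = 24
dy = 5 - 6 = -1
d = sqrt(24² + (-1)²) = sqrt(576 + 1) = sqrt(577) = 24.02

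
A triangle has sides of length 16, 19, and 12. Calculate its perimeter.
Perimeter = sum of all sides
Perimeter = 16 + 19 + 12
Perimeter = 47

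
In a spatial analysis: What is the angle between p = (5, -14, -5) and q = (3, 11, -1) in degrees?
p·q = -134, |p|² = 246, |q|² = 131
cos θ = -134/√32226 ≈ -0.7465
θ ≈ 138.3°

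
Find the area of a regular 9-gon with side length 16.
For a regular 9-gon with side length s = 16:
Apothem a = s / (2*tan(pi/9)) = 16 / (2*tan(pi/9)) ≈ 21.9798
Perimeter P = 9 * 16 = 144
Area = (1/2) * P * a = (1/2) * 144 * 21.9798 = 1582.55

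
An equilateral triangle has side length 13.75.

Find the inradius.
For an equilateral triangle, r = s/(2√3) where s is the side.
r = 13.75/(2√3) = 13.75/3.464102 = 3.969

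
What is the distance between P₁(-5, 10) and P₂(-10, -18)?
Using the distance formula: d = sqrt((x₂-x₁)² + (y₂-y₁)²)
dx = (-10) - (-5) = -5
dy = (-18) - 10 = -28
d = sqrt((-5)² + (-28)²) = sqrt(25 + 784) = sqrt(809) = 28.44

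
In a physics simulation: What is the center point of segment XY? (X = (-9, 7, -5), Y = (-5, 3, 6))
Midpoint = ((-9-5)/2, (7+3)/2, (-5+6)/2) = (-7, 5, 0.5)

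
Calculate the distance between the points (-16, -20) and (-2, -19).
Using the distance formula: d = sqrt((x₂-x₁)² + (y₂-y₁)²)
dx = (-2) - (-16) = 14
dy = (-19) - (-20) = 1
d = sqrt(14² + 1²) = sqrt(196 + 1) = sqrt(197) = 14.04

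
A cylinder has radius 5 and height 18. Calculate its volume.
Volume = pi * r² * h
Volume = pi * 5² * 18
Volume = pi * 25 * 18
Volume = pi * 450
Volume = 1413.72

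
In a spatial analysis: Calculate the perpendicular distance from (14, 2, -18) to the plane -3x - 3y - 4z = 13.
d = |(-3)(14) + (-3)(2) + (-4)(-18) - (13)| / √((-3)² + (-3)² + (-4)²) = 11/√34 = 1.886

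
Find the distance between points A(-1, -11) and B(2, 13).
Using the distance formula: d = sqrt((x₂-x₁)² + (y₂-y₁)²)
dx = 2 - (-1) = 3
dy = 13 - (-11) = 24
d = sqrt(3² + 24²) = sqrt(9 + 576) = sqrt(585) = 24.19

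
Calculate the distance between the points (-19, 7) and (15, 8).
Using the distance formula: d = sqrt((x₂-x₁)² + (y₂-y₁)²)
dx = 15 - (-19) = 34
dy = 8 - 7 = 1
d = sqrt(34² + 1²) = sqrt(1156 + 1) = sqrt(1157) = 34.01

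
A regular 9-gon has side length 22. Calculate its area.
For a regular 9-gon with side length s = 22:
Apothem a = s / (2*tan(pi/9)) = 22 / (2*tan(pi/9)) ≈ 30.22225
Perimeter P = 9 * 22 = 198
Area = (1/2) * P * a = (1/2) * 198 * 30.22225 = 2992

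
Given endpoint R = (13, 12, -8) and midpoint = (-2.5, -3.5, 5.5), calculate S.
S = (2×(-2.5) - 13, 2×(-3.5) - 12, 2×5.5 - (-8)) = (-18, -19, 19)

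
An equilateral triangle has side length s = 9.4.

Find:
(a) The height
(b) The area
(a) Height h = s·√3/2 = 9.4·√3/2 = 8.141
(b) Area = (√3/4)·s² = (√3/4)·9.4² = (√3/4)·88.36 = 38.26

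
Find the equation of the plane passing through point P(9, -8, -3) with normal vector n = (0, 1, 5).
d = n·P = (0)(9) + (1)(-8) + (5)(-3) = -23
Plane: y + 5z = -23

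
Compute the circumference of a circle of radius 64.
Circumference = 2 * pi * r
Circumference = 2 * pi * 64
Circumference = 402.12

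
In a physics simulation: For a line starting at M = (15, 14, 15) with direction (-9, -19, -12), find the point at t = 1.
P(1) = (15 + (-9)(1), 14 + (-19)(1), 15 + (-12)(1)) = (6, -5, 3)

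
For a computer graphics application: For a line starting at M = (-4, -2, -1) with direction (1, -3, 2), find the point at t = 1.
P(1) = (-4 + 1(1), -2 + (-3)(1), -1 + 2(1)) = (-3, -5, 1)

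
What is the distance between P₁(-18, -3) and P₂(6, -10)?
Using the distance formula: d = sqrt((x₂-x₁)² + (y₂-y₁)²)
dx = 6 - (-18) = 24
dy = (-10) - (-3) = -7
d = sqrt(24² + (-7)²) = sqrt(576 + 49) = sqrt(625) = 25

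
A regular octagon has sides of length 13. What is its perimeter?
Perimeter = number of sides * side length
Perimeter = 8 * 13
Perimeter = 104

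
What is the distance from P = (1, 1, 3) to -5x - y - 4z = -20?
d = |(-5)(1) + (-1)(1) + (-4)(3) - (-20)| / √((-5)² + (-1)² + (-4)²) = 2/√42 = 0.3086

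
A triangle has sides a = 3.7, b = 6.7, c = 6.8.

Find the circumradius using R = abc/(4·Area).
s = (a+b+c)/2 = 8.6
Area = √(s(s-a)(s-b)(s-c)) = √(8.6·4.9·1.9·1.8) = 12.0049
R = abc/(4·Area) = (3.7·6.7·6.8)/(4·12.0049) = 168.572/48.0196 = 3.51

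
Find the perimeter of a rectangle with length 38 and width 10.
Perimeter = 2 * (length + width)
Perimeter = 2 * (38 + 10)
Perimeter = 2 * 48
Perimeter = 96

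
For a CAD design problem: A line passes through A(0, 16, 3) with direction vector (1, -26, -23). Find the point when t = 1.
P(1) = (0 + 1(1), 16 + (-26)(1), 3 + (-23)(1)) = (1, -10, -20)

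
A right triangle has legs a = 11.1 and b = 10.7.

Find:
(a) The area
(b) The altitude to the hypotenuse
(a) Area = ½ab = ½·11.1·10.7 = 59.385
(b) Hypotenuse c = √(11.1² + 10.7²) = √237.7 = 15.4175
    Area = ½·c·h_c  →  h_c = 2·Area/c = 2·59.385/15.4175 = 7.704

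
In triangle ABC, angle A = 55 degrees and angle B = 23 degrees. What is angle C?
Sum of angles in a triangle = 180 degrees
Third angle = 180 - 55 - 23
Third angle = 102 degrees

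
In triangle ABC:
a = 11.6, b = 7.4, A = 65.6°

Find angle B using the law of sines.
sin(B)/b = sin(A)/a
sin(B) = b·sin(A)/a = 7.4·sin(65.6°)/11.6 = 0.580953
B = arcsin(0.580953) = 35.52°  (b ≤ a, so B ≤ A and the acute solution is unique)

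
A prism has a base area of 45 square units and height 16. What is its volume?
Volume = base area * height
Volume = 45 * 16
Volume = 720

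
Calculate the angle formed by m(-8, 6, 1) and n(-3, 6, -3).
m·n = 57, |m|² = 101, |n|² = 54
cos θ = 57/√5454 ≈ 0.7718
θ ≈ 39.48°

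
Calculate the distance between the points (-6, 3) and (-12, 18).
Using the distance formula: d = sqrt((x₂-x₁)² + (y₂-y₁)²)
dx = (-12) - (-6) = -6
dy = 18 - 3 = 15
d = sqrt((-6)² + 15²) = sqrt(36 + 225) = sqrt(261) = 16.16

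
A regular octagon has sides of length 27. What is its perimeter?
Perimeter = number of sides * side length
Perimeter = 8 * 27
Perimeter = 216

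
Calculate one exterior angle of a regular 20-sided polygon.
Exterior angle of a regular n-gon = 360/n
Exterior angle = 360/20
Exterior angle = 18 degrees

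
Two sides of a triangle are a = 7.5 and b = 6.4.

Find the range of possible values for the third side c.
By the triangle inequality: |a - b| < c < a + b
|7.5 - 6.4| < c < 7.5 + 6.4
1.1 < c < 13.9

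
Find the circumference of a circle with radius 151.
Circumference = 2 * pi * r
Circumference = 2 * pi * 151
Circumference = 948.76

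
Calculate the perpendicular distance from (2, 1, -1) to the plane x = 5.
d = |1(2) + 0(1) + 0(-1) - (5)| / √(1² + 0² + 0²) = 3/√1 = 3.0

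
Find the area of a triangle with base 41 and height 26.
Area = (1/2) * base * height
Area = (1/2) * 41 * 26
Area = 533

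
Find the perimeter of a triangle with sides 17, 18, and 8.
Perimeter = sum of all sides
Perimeter = 17 + 18 + 8
Perimeter = 43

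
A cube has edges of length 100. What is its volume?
Volume = s³
Volume = 100³
Volume = 1000000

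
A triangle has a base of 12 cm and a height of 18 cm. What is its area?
Area = (1/2) * base * height
Area = (1/2) * 12 * 18
Area = 108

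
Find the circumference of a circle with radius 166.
Circumference = 2 * pi * r
Circumference = 2 * pi * 166
Circumference = 1043.01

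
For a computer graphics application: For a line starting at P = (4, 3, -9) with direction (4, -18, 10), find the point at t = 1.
P(1) = (4 + 4(1), 3 + (-18)(1), -9 + 10(1)) = (8, -15, 1)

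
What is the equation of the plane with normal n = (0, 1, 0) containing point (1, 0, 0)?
d = n·P = (0)(1) + (1)(0) + (0)(0) = 0
Plane: y = 0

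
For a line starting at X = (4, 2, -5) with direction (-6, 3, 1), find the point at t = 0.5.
P(0.5) = (4 + (-6)(0.5), 2 + 3(0.5), -5 + 1(0.5)) = (1, 3.5, -4.5)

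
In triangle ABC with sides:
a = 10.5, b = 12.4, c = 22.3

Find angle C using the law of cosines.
cos(C) = (a² + b² - c²)/(2ab)
cos(C) = (10.5² + 12.4² - 22.3²)/(2·10.5·12.4) = -233.28/260.4 = -0.895853
C = arccos(-0.895853) = 153.6°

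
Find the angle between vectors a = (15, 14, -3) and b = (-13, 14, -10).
a·b = 31, |a|² = 430, |b|² = 465
cos θ = 31/√199950 ≈ 0.06933
θ ≈ 86.02°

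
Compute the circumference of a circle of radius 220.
Circumference = 2 * pi * r
Circumference = 2 * pi * 220
Circumference = 1382.30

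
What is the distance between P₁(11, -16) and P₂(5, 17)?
Using the distance formula: d = sqrt((x₂-x₁)² + (y₂-y₁)²)
dx = 5 - 11 = -6
dy = 17 - (-16) = 33
d = sqrt((-6)² + 33²) = sqrt(36 + 1089) = sqrt(1125) = 33.54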